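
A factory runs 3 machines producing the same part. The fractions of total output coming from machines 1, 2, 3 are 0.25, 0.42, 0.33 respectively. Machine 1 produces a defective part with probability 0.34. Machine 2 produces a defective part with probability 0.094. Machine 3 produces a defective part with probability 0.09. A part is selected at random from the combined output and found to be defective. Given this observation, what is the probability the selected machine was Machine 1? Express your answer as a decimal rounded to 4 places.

Posterior probability ≈ 0.5513

Tabulate prior·likelihood by source: [1] prior 0.25, lik 0.34, product 0.08500; [2] prior 0.42, lik 0.094, product 0.03948; [3] prior 0.33, lik 0.09, product 0.02970.
Normalizing constant = 0.15418; the posterior for Machine 1 is its product over the sum, 0.08500/0.15418 = 0.5513.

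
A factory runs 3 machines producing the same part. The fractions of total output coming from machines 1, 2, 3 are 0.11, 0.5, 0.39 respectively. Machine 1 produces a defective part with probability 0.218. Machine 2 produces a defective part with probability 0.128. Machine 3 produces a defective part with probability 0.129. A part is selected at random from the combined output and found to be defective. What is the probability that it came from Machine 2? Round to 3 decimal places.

Posterior probability ≈ 0.463

Tabulate prior·likelihood by source: [1] prior 0.11, lik 0.218, product 0.02398; [2] prior 0.5, lik 0.128, product 0.06400; [3] prior 0.39, lik 0.129, product 0.05031.
Normalizing constant = 0.13829; the posterior for Machine 2 is its product over the sum, 0.06400/0.13829 = 0.463.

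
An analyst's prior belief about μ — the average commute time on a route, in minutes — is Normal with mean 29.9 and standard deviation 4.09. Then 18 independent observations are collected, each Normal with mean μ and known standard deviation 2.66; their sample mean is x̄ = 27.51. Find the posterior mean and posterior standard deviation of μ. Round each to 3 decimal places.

Posterior mean ≈ 27.565; posterior SD ≈ 0.620

Prior precision 1/τ₀² = 1/4.09² = 0.0597797; data precision n/σ² = 18/2.66² = 2.54395.
Posterior precision = 0.0597797 + 2.54395 = 2.60373, giving posterior SD = 1/√2.60373 = 0.620.
Posterior mean = (0.0597797·29.9 + 2.54395·27.51) / 2.60373 = 27.565.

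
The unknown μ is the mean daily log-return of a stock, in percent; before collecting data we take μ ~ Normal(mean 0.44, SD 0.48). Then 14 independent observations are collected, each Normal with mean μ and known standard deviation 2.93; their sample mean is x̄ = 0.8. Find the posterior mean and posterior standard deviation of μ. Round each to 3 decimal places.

Posterior mean ≈ 0.538; posterior SD ≈ 0.409

With known σ, the Normal prior is conjugate. Weight on the data is w = (n/σ²)/(n/σ² + 1/τ₀²) = 1.63077/(1.63077+4.34028) = 0.27311.
Posterior mean = w·x̄ + (1−w)·μ₀ = 0.27311·0.8 + 0.72689·0.44 = 0.538. Posterior variance = 1/(1.63077+4.34028) = 0.167475, so SD = 0.409.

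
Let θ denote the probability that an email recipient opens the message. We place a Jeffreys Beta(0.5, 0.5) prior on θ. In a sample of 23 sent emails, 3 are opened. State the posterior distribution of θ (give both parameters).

Observing 3 successes and 20 failures updates Beta(0.5, 0.5) by adding the success and failure counts to the two shape parameters: α = 0.5+3 = 3.5, β = 0.5+20 = 20.5.

Posterior: Beta(3.5, 20.5)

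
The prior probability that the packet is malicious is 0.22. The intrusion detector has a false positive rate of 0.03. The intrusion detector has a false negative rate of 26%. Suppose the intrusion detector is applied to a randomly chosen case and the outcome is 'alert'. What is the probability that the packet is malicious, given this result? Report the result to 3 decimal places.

Write H for 'the packet is malicious'. Prior odds H:¬H = 0.22/0.78 = 0.28205. For the 'alert' outcome, the likelihood ratio is 0.74/0.03 = 24.667.
Posterior odds = 0.28205 × 24.667 = 6.9573, so P(H|E) = 6.9573/(1+6.9573) = 0.874.

P(H | E) ≈ 0.874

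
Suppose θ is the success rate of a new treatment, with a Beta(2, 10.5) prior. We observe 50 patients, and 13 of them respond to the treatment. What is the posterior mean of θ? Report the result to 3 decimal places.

Observing 13 successes and 37 failures updates Beta(2, 10.5) by adding the success and failure counts to the two shape parameters: α = 2+13 = 15, β = 10.5+37 = 47.5.
E[θ | data] = 15/(15+47.5) = 0.240.

Posterior mean ≈ 0.240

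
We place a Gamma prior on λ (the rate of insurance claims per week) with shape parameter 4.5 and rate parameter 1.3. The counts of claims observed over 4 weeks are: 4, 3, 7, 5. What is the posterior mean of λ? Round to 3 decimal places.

Posterior mean ≈ 4.434

The Poisson likelihood adds the total count to the shape and the number of exposure periods to the rate. Here ∑xᵢ = 19 and n = 4, so shape 4.5→23.5 and rate 1.3→5.3.
E[λ | data] = 23.5/5.3 = 4.434.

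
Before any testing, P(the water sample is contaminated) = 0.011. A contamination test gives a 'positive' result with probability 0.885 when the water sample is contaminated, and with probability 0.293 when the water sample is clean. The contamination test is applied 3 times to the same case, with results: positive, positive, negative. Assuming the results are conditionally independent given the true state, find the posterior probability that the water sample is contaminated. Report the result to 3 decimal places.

Let H be the event that the water sample is contaminated; start with P(H) = 0.011. P('positive'|H) = 0.885, P('positive'|¬H) = 0.293.
Update on result 1 ('positive'): P(H) ← 0.885·0.0110 / (0.885·0.0110 + 0.293·0.9890) = 0.0097350/0.29951 = 0.0325.
Update on result 2 ('positive'): P(H) ← 0.885·0.0325 / (0.885·0.0325 + 0.293·0.9675) = 0.028765/0.31224 = 0.0921.
Update on result 3 ('negative'): P(H) ← 0.115·0.0921 / (0.115·0.0921 + 0.707·0.9079) = 0.010594/0.65246 = 0.0162.

Posterior P(H) ≈ 0.016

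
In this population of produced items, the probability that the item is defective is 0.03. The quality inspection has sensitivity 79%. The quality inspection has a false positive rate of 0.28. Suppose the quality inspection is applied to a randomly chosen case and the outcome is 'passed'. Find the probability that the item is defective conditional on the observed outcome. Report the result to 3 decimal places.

Let H be the event that the item is defective. P(H) = 0.03, so P(¬H) = 0.97. With E the 'passed' result, P(E|H) = 0.21 and P(E|¬H) = 0.72.
P(E) = 0.21·0.03 + 0.72·0.97 = 0.0063000 + 0.69840 = 0.70470.
By Bayes' theorem, P(H|E) = 0.0063000 / 0.70470 = 0.009.

P(H | E) ≈ 0.009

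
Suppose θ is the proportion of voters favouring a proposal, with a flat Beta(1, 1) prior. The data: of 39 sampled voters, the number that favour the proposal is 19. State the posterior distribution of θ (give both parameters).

The binomial likelihood is conjugate to the Beta prior: with 19 successes and 20 failures, the posterior is Beta(1+19, 1+20) = Beta(20, 21).

Posterior: Beta(20, 21)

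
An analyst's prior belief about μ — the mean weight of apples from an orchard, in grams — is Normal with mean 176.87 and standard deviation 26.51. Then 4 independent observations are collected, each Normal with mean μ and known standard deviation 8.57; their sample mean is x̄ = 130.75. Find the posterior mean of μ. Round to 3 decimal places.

Posterior mean ≈ 131.924

Prior precision 1/τ₀² = 1/26.51² = 0.00142292; data precision n/σ² = 4/8.57² = 0.0544626.
Posterior precision = 0.00142292 + 0.0544626 = 0.0558855.
Posterior mean = (0.00142292·176.87 + 0.0544626·130.75) / 0.0558855 = 131.924.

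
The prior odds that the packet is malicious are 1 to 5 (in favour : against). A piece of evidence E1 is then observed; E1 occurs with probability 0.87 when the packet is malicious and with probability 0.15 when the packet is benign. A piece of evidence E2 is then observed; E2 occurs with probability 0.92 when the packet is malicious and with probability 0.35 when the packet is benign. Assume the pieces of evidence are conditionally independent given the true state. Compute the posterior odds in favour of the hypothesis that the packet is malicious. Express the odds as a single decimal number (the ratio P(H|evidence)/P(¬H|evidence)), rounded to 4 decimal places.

Posterior odds ≈ 3.0491

Prior odds = 1/5 = 0.20000.
Likelihood ratio for E1 = 0.87/0.15 = 5.8000.
Likelihood ratio for E2 = 0.92/0.35 = 2.6286.
Posterior odds = prior odds × LR₁ × LR₂ = 3.0491.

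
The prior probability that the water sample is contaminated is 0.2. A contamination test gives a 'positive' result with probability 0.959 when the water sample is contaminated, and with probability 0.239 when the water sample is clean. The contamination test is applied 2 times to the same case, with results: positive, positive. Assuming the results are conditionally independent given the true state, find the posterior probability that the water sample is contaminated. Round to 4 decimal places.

Posterior P(H) ≈ 0.8010

Let H be the event that the water sample is contaminated; start with P(H) = 0.2. P('positive'|H) = 0.959, P('positive'|¬H) = 0.239.
Update on result 1 ('positive'): P(H) ← 0.959·0.2000 / (0.959·0.2000 + 0.239·0.8000) = 0.19180/0.38300 = 0.5008.
Update on result 2 ('positive'): P(H) ← 0.959·0.5008 / (0.959·0.5008 + 0.239·0.4992) = 0.48025/0.59956 = 0.8010.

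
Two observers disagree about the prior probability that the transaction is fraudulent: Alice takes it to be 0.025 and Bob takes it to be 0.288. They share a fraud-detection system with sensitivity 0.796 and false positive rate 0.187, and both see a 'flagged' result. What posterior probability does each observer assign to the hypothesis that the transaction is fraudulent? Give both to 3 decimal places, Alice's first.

Alice: 0.098; Bob: 0.633

The likelihood ratio for a 'flagged' result is 0.796/0.187 = 4.2567.
Alice: prior odds 0.025/0.975 = 0.025641; posterior odds 0.10915; posterior probability 0.098.
Bob: prior odds 0.288/0.712 = 0.40449; posterior odds 1.7218; posterior probability 0.633.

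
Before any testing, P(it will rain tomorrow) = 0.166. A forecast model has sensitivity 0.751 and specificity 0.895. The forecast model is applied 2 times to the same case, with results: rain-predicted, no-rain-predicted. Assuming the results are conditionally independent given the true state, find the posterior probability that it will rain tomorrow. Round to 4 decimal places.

With H the event that it will rain tomorrow, the joint likelihood of the observed sequence is P(data|H) = 0.751·0.249 = 0.18700 and P(data|¬H) = 0.105·0.895 = 0.093975.
Bayes: P(H|data) = 0.166·0.18700 / (0.166·0.18700 + 0.834·0.093975) = 0.031042/0.10942 = 0.2837.

Posterior P(H) ≈ 0.2837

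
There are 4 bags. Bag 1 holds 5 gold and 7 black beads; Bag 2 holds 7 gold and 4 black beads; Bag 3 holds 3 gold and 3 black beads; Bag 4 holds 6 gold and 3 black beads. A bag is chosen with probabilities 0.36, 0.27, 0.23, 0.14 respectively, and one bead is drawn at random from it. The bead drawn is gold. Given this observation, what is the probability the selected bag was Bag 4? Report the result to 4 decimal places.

Posterior probability ≈ 0.1761

Tabulate prior·likelihood by source: [1] prior 0.36, lik 0.4167, product 0.1500; [2] prior 0.27, lik 0.6364, product 0.1718; [3] prior 0.23, lik 0.5, product 0.1150; [4] prior 0.14, lik 0.6667, product 0.09333.
Normalizing constant = 0.53015; the posterior for Bag 4 is its product over the sum, 0.09333/0.53015 = 0.1761.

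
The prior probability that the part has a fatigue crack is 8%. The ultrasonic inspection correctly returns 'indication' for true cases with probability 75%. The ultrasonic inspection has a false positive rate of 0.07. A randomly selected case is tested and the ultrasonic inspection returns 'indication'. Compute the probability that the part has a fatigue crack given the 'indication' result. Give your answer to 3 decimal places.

P(H | E) ≈ 0.482

Write H for 'the part has a fatigue crack'. Prior odds H:¬H = 0.08/0.92 = 0.086957. For the 'indication' outcome, the likelihood ratio is 0.75/0.07 = 10.714.
Posterior odds = 0.086957 × 10.714 = 0.93168, so P(H|E) = 0.93168/(1+0.93168) = 0.482.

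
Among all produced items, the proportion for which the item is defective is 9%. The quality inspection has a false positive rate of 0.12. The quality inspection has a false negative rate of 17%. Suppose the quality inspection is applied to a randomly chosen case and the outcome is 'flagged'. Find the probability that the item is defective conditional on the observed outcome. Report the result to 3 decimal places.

P(H | E) ≈ 0.406

Write H for 'the item is defective'. Prior odds H:¬H = 0.09/0.91 = 0.098901. For the 'flagged' outcome, the likelihood ratio is 0.83/0.12 = 6.9167.
Posterior odds = 0.098901 × 6.9167 = 0.68407, so P(H|E) = 0.68407/(1+0.68407) = 0.406.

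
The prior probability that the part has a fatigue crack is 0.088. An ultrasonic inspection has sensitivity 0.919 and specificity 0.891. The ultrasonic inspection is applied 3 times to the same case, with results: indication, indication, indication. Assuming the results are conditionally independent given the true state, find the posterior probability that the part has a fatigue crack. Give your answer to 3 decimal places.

With H the event that the part has a fatigue crack, the joint likelihood of the observed sequence is P(data|H) = 0.919·0.919·0.919 = 0.77615 and P(data|¬H) = 0.109·0.109·0.109 = 0.0012950.
Bayes: P(H|data) = 0.088·0.77615 / (0.088·0.77615 + 0.912·0.0012950) = 0.068301/0.069482 = 0.9830.

Posterior P(H) ≈ 0.983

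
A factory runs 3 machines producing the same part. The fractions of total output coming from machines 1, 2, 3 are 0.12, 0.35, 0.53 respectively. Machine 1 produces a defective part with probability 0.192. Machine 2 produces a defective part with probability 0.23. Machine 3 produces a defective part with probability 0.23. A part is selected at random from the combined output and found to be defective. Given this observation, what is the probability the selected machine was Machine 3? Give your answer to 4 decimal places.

Tabulate prior·likelihood by source: [1] prior 0.12, lik 0.192, product 0.02304; [2] prior 0.35, lik 0.23, product 0.08050; [3] prior 0.53, lik 0.23, product 0.1219.
Normalizing constant = 0.22544; the posterior for Machine 3 is its product over the sum, 0.1219/0.22544 = 0.5407.

Posterior probability ≈ 0.5407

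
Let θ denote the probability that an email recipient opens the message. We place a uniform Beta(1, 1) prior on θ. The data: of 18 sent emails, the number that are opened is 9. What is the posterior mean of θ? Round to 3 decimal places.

Posterior mean ≈ 0.500

Observing 9 successes and 9 failures updates Beta(1, 1) by adding the success and failure counts to the two shape parameters: α = 1+9 = 10, β = 1+9 = 10.
Posterior mean = α/(α+β) = 10/20 = 0.500.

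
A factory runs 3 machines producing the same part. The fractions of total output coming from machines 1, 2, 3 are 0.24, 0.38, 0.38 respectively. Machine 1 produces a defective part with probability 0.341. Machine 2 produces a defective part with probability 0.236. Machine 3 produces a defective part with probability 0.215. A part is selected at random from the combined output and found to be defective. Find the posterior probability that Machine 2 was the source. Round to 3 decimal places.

P(defective|M1) = 0.341; P(defective|M2) = 0.236; P(defective|M3) = 0.215.
Prior × likelihood for each source: 0.24·0.341=0.08184, 0.38·0.236=0.08968, 0.38·0.215=0.08170. Summing gives P(defective) = 0.25322.
P(Machine 2 | defective) = 0.08968 / 0.25322 = 0.354.

Posterior probability ≈ 0.354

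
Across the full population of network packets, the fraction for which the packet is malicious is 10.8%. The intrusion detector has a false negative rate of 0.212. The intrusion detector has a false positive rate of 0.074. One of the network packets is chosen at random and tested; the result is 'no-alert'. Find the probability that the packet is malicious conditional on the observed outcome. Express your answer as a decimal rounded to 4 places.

Write H for 'the packet is malicious'. Prior odds H:¬H = 0.108/0.892 = 0.12108. For the 'no-alert' outcome, the likelihood ratio is 0.212/0.926 = 0.22894.
Posterior odds = 0.12108 × 0.22894 = 0.027719, so P(H|E) = 0.027719/(1+0.027719) = 0.0270.

P(H | E) ≈ 0.0270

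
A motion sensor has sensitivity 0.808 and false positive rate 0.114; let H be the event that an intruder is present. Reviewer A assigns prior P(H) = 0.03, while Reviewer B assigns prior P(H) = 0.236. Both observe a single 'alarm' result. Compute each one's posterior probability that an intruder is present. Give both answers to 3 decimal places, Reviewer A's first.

The likelihood ratio for an 'alarm' result is 0.808/0.114 = 7.0877.
Reviewer A: prior odds 0.03/0.97 = 0.030928; posterior odds 0.21921; posterior probability 0.180.
Reviewer B: prior odds 0.236/0.764 = 0.30890; posterior odds 2.1894; posterior probability 0.686.

Reviewer A: 0.180; Reviewer B: 0.686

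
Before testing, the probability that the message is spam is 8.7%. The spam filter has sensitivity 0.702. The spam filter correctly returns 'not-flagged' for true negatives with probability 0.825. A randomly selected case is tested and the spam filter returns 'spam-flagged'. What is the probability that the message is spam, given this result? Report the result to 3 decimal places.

P(H | E) ≈ 0.277

Write H for 'the message is spam'. Prior odds H:¬H = 0.087/0.913 = 0.095290. For the 'spam-flagged' outcome, the likelihood ratio is 0.702/0.175 = 4.0114.
Posterior odds = 0.095290 × 4.0114 = 0.38225, so P(H|E) = 0.38225/(1+0.38225) = 0.277.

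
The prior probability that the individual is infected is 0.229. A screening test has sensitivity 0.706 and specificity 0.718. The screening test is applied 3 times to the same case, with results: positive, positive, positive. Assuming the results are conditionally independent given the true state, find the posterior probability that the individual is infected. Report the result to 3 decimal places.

Posterior P(H) ≈ 0.823

Let H be the event that the individual is infected; start with P(H) = 0.229. P('positive'|H) = 0.706, P('positive'|¬H) = 0.282.
Update on result 1 ('positive'): P(H) ← 0.706·0.2290 / (0.706·0.2290 + 0.282·0.7710) = 0.16167/0.37910 = 0.4265.
Update on result 2 ('positive'): P(H) ← 0.706·0.4265 / (0.706·0.4265 + 0.282·0.5735) = 0.30109/0.46282 = 0.6505.
Update on result 3 ('positive'): P(H) ← 0.706·0.6505 / (0.706·0.6505 + 0.282·0.3495) = 0.45929/0.55783 = 0.8233.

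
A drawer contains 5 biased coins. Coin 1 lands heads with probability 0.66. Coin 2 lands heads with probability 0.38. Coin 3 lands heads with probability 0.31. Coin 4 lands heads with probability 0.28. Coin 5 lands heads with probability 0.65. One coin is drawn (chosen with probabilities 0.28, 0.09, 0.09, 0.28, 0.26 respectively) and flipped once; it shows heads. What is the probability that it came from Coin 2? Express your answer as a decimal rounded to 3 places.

Posterior probability ≈ 0.069

Tabulate prior·likelihood by source: [1] prior 0.28, lik 0.66, product 0.1848; [2] prior 0.09, lik 0.38, product 0.03420; [3] prior 0.09, lik 0.31, product 0.02790; [4] prior 0.28, lik 0.28, product 0.07840; [5] prior 0.26, lik 0.65, product 0.1690.
Normalizing constant = 0.49430; the posterior for Coin 2 is its product over the sum, 0.03420/0.49430 = 0.069.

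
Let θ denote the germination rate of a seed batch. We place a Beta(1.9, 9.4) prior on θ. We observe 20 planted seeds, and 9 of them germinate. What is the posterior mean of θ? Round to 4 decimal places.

The binomial likelihood is conjugate to the Beta prior: with 9 successes and 11 failures, the posterior is Beta(1.9+9, 9.4+11) = Beta(10.9, 20.4).
E[θ | data] = 10.9/(10.9+20.4) = 0.3482.

Posterior mean ≈ 0.3482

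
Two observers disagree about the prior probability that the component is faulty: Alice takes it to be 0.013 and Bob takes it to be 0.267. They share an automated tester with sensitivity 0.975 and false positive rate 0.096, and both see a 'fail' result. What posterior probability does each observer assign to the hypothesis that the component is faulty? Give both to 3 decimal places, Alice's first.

Alice: 0.118; Bob: 0.787

P('+'|H) = 0.975, P('+'|¬H) = 0.096.
Alice: numerator 0.975·0.013 = 0.012675; evidence = 0.012675+0.096·0.987 = 0.10743; posterior = 0.118.
Bob: numerator 0.975·0.267 = 0.26033; evidence = 0.26033+0.096·0.733 = 0.33069; posterior = 0.787.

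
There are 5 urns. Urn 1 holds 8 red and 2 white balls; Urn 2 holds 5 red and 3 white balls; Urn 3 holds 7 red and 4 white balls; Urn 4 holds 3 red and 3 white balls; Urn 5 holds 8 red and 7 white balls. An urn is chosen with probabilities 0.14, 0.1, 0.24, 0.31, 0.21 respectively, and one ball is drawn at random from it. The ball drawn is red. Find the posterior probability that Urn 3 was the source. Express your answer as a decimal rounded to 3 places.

Posterior probability ≈ 0.257

P(red|Urn 1) = 0.8; P(red|Urn 2) = 0.625; P(red|Urn 3) = 0.6364; P(red|Urn 4) = 0.5; P(red|Urn 5) = 0.5333.
Prior × likelihood for each source: 0.14·0.8=0.1120, 0.1·0.625=0.06250, 0.24·0.6364=0.1527, 0.31·0.5=0.1550, 0.21·0.5333=0.1120. Summing gives P(red) = 0.59423.
P(Urn 3 | red) = 0.1527 / 0.59423 = 0.257.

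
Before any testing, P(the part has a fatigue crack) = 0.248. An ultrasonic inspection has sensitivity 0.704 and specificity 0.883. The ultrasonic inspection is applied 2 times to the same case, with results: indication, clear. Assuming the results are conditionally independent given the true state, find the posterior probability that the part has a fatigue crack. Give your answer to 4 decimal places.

Let H be the event that the part has a fatigue crack; start with P(H) = 0.248. P('indication'|H) = 0.704, P('indication'|¬H) = 0.117.
Update on result 1 ('indication'): P(H) ← 0.704·0.2480 / (0.704·0.2480 + 0.117·0.7520) = 0.17459/0.26258 = 0.6649.
Update on result 2 ('clear'): P(H) ← 0.296·0.6649 / (0.296·0.6649 + 0.883·0.3351) = 0.19682/0.49269 = 0.3995.

Posterior P(H) ≈ 0.3995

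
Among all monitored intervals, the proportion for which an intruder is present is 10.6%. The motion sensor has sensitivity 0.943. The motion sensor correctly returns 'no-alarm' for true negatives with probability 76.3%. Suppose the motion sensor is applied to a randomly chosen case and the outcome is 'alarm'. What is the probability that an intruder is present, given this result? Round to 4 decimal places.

Write H for 'an intruder is present'. Prior odds H:¬H = 0.106/0.894 = 0.11857. For the 'alarm' outcome, the likelihood ratio is 0.943/0.237 = 3.9789.
Posterior odds = 0.11857 × 3.9789 = 0.47177, so P(H|E) = 0.47177/(1+0.47177) = 0.3205.

P(H | E) ≈ 0.3205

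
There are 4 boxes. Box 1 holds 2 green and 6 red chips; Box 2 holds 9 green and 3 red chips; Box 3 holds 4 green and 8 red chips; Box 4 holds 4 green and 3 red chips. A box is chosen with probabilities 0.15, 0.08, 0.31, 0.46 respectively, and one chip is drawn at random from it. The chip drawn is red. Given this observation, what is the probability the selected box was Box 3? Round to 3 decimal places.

Posterior probability ≈ 0.385

Tabulate prior·likelihood by source: [1] prior 0.15, lik 0.75, product 0.1125; [2] prior 0.08, lik 0.25, product 0.02000; [3] prior 0.31, lik 0.6667, product 0.2067; [4] prior 0.46, lik 0.4286, product 0.1971.
Normalizing constant = 0.53631; the posterior for Box 3 is its product over the sum, 0.2067/0.53631 = 0.385.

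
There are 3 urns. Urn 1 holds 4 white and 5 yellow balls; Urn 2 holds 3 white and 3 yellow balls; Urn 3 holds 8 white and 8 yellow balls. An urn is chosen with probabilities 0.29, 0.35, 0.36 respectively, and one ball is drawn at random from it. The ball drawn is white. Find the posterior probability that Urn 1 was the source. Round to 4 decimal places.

Posterior probability ≈ 0.2664

P(white|Urn 1) = 0.4444; P(white|Urn 2) = 0.5; P(white|Urn 3) = 0.5.
Prior × likelihood for each source: 0.29·0.4444=0.1289, 0.35·0.5=0.1750, 0.36·0.5=0.1800. Summing gives P(white) = 0.48389.
P(Urn 1 | white) = 0.1289 / 0.48389 = 0.2664.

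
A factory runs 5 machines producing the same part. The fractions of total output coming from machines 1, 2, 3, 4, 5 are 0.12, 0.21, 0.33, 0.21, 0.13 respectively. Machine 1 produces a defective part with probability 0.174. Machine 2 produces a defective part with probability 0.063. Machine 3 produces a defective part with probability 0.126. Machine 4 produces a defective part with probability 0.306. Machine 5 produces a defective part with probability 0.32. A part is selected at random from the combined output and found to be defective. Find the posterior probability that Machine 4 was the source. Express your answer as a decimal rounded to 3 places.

P(defective|M1) = 0.174; P(defective|M2) = 0.063; P(defective|M3) = 0.126; P(defective|M4) = 0.306; P(defective|M5) = 0.32.
Prior × likelihood for each source: 0.12·0.174=0.02088, 0.21·0.063=0.01323, 0.33·0.126=0.04158, 0.21·0.306=0.06426, 0.13·0.32=0.04160. Summing gives P(defective) = 0.18155.
P(Machine 4 | defective) = 0.06426 / 0.18155 = 0.354.

Posterior probability ≈ 0.354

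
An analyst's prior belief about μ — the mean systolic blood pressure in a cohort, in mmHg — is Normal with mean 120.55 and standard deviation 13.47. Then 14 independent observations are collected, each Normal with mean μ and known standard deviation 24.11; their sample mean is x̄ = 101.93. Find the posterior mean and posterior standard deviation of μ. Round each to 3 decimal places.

Prior precision 1/τ₀² = 1/13.47² = 0.00551144; data precision n/σ² = 14/24.11² = 0.0240843.
Posterior precision = 0.00551144 + 0.0240843 = 0.0295957, giving posterior SD = 1/√0.0295957 = 5.813.
Posterior mean = (0.00551144·120.55 + 0.0240843·101.93) / 0.0295957 = 105.397.

Posterior mean ≈ 105.397; posterior SD ≈ 5.813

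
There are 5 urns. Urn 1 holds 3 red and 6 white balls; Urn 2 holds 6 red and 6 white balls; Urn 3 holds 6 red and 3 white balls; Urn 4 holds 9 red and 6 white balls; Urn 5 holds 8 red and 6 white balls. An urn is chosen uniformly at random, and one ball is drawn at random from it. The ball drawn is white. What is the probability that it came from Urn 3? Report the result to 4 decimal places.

Posterior probability ≈ 0.1431

Tabulate prior·likelihood by source: [1] prior 0.2, lik 0.6667, product 0.1333; [2] prior 0.2, lik 0.5, product 0.1000; [3] prior 0.2, lik 0.3333, product 0.06667; [4] prior 0.2, lik 0.4, product 0.08000; [5] prior 0.2, lik 0.4286, product 0.08571.
Normalizing constant = 0.46571; the posterior for Urn 3 is its product over the sum, 0.06667/0.46571 = 0.1431.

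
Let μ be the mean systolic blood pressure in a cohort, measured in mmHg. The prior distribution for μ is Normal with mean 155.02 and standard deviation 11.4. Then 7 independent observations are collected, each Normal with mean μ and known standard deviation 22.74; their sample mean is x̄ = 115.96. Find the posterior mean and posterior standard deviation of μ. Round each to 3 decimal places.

With known σ, the Normal prior is conjugate. Weight on the data is w = (n/σ²)/(n/σ² + 1/τ₀²) = 0.0135368/(0.0135368+0.00769468) = 0.63758.
Posterior mean = w·x̄ + (1−w)·μ₀ = 0.63758·115.96 + 0.36242·155.02 = 130.116. Posterior variance = 1/(0.0135368+0.00769468) = 47.0998, so SD = 6.863.

Posterior mean ≈ 130.116; posterior SD ≈ 6.863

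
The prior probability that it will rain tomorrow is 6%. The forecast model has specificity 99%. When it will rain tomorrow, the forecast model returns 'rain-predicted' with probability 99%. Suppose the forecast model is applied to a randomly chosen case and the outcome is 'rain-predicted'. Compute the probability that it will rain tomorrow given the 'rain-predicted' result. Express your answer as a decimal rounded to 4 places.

P(H | E) ≈ 0.8634

Let H be the event that it will rain tomorrow. P(H) = 0.06, so P(¬H) = 0.94. With E the 'rain-predicted' result, P(E|H) = 0.99 and P(E|¬H) = 0.01.
P(E) = 0.99·0.06 + 0.01·0.94 = 0.059400 + 0.0094000 = 0.068800.
By Bayes' theorem, P(H|E) = 0.059400 / 0.068800 = 0.8634.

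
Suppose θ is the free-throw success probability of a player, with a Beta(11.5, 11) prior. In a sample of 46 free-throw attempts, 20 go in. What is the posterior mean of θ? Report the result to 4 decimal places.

The binomial likelihood is conjugate to the Beta prior: with 20 successes and 26 failures, the posterior is Beta(11.5+20, 11+26) = Beta(31.5, 37).
Posterior mean = α/(α+β) = 31.5/68.5 = 0.4599.

Posterior mean ≈ 0.4599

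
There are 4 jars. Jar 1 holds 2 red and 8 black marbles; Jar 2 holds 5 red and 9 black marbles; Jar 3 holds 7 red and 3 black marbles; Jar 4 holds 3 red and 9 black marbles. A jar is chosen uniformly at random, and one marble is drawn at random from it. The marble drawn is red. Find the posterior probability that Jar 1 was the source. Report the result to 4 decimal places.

P(red|Jar 1) = 0.2; P(red|Jar 2) = 0.3571; P(red|Jar 3) = 0.7; P(red|Jar 4) = 0.25.
Prior × likelihood for each source: 0.25·0.2=0.05000, 0.25·0.3571=0.08929, 0.25·0.7=0.1750, 0.25·0.25=0.06250. Summing gives P(red) = 0.37679.
P(Jar 1 | red) = 0.05000 / 0.37679 = 0.1327.

Posterior probability ≈ 0.1327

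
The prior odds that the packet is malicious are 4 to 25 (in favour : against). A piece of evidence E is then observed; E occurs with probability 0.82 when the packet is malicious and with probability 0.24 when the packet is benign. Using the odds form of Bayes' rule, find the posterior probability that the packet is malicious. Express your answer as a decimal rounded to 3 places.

Prior odds = 4/25 = 0.16000. In log-odds, ln(0.16000) = -1.8326.
Add log likelihood ratio: ln(3.4167) = 1.2287.
Posterior log-odds = -0.60392, so posterior odds = exp(-0.60392) = 0.54667. Converting, P(H|E) = 0.54667/1.5467 = 0.353.

Posterior probability ≈ 0.353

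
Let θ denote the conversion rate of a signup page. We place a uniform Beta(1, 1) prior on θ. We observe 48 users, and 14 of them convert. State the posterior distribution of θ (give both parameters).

Observing 14 successes and 34 failures updates Beta(1, 1) by adding the success and failure counts to the two shape parameters: α = 1+14 = 15, β = 1+34 = 35.

Posterior: Beta(15, 35)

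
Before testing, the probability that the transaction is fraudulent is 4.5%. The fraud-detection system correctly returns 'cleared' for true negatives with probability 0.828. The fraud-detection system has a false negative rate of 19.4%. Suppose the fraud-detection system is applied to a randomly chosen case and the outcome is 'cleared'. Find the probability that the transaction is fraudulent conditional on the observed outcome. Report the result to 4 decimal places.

Write H for 'the transaction is fraudulent'. Prior odds H:¬H = 0.045/0.955 = 0.047120. For the 'cleared' outcome, the likelihood ratio is 0.194/0.828 = 0.23430.
Posterior odds = 0.047120 × 0.23430 = 0.011040, so P(H|E) = 0.011040/(1+0.011040) = 0.0109.

P(H | E) ≈ 0.0109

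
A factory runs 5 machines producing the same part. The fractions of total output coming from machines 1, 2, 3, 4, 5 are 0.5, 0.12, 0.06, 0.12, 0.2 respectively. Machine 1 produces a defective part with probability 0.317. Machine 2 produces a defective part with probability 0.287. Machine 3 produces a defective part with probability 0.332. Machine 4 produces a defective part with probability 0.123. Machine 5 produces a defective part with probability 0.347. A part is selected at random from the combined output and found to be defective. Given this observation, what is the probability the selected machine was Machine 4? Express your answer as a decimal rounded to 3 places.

P(defective|M1) = 0.317; P(defective|M2) = 0.287; P(defective|M3) = 0.332; P(defective|M4) = 0.123; P(defective|M5) = 0.347.
Prior × likelihood for each source: 0.5·0.317=0.1585, 0.12·0.287=0.03444, 0.06·0.332=0.01992, 0.12·0.123=0.01476, 0.2·0.347=0.06940. Summing gives P(defective) = 0.29702.
P(Machine 4 | defective) = 0.01476 / 0.29702 = 0.050.

Posterior probability ≈ 0.050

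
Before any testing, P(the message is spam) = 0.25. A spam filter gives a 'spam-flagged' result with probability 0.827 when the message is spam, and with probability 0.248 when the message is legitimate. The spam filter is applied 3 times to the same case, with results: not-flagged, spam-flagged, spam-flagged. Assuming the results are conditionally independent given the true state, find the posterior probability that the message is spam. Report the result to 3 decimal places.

Posterior P(H) ≈ 0.460

Let H be the event that the message is spam; start with P(H) = 0.25. P('spam-flagged'|H) = 0.827, P('spam-flagged'|¬H) = 0.248.
Update on result 1 ('not-flagged'): P(H) ← 0.173·0.2500 / (0.173·0.2500 + 0.752·0.7500) = 0.043250/0.60725 = 0.0712.
Update on result 2 ('spam-flagged'): P(H) ← 0.827·0.0712 / (0.827·0.0712 + 0.248·0.9288) = 0.058901/0.28924 = 0.2036.
Update on result 3 ('spam-flagged'): P(H) ← 0.827·0.2036 / (0.827·0.2036 + 0.248·0.7964) = 0.16841/0.36591 = 0.4603.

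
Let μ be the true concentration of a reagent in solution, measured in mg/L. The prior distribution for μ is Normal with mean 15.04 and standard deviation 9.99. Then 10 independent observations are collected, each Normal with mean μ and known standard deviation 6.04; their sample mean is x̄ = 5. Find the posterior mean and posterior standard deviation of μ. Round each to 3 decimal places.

With known σ, the Normal prior is conjugate. Weight on the data is w = (n/σ²)/(n/σ² + 1/τ₀²) = 0.274111/(0.274111+0.0100200) = 0.96473.
Posterior mean = w·x̄ + (1−w)·μ₀ = 0.96473·5 + 0.035266·15.04 = 5.354. Posterior variance = 1/(0.274111+0.0100200) = 3.51951, so SD = 1.876.

Posterior mean ≈ 5.354; posterior SD ≈ 1.876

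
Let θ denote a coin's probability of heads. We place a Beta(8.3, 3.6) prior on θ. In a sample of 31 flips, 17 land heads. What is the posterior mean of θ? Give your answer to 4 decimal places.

Observing 17 successes and 14 failures updates Beta(8.3, 3.6) by adding the success and failure counts to the two shape parameters: α = 8.3+17 = 25.3, β = 3.6+14 = 17.6.
Posterior mean = α/(α+β) = 25.3/42.9 = 0.5897.

Posterior mean ≈ 0.5897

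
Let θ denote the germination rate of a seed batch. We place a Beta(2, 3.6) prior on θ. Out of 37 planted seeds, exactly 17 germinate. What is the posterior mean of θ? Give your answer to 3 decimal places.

Posterior mean ≈ 0.446

The binomial likelihood is conjugate to the Beta prior: with 17 successes and 20 failures, the posterior is Beta(2+17, 3.6+20) = Beta(19, 23.6).
E[θ | data] = 19/(19+23.6) = 0.446.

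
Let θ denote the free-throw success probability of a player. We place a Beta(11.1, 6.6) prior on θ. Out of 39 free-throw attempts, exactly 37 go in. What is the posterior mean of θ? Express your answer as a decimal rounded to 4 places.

Posterior mean ≈ 0.8483

The binomial likelihood is conjugate to the Beta prior: with 37 successes and 2 failures, the posterior is Beta(11.1+37, 6.6+2) = Beta(48.1, 8.6).
Posterior mean = α/(α+β) = 48.1/56.7 = 0.8483.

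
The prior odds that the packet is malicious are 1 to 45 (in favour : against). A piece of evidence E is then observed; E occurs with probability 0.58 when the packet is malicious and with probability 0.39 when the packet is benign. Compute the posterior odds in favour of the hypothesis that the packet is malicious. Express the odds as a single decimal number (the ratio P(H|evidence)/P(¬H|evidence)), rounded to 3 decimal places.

Prior odds = 1/45 = 0.022222. In log-odds, ln(0.022222) = -3.8067.
Add log likelihood ratio: ln(1.4872) = 0.39688.
Posterior log-odds = -3.4098, so posterior odds = exp(-3.4098) = 0.033048.

Posterior odds ≈ 0.033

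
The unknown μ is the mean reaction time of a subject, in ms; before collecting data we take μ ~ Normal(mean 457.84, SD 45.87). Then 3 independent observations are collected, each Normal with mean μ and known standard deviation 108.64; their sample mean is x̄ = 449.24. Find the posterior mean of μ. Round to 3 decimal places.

Posterior mean ≈ 454.843

With known σ, the Normal prior is conjugate. Weight on the data is w = (n/σ²)/(n/σ² + 1/τ₀²) = 0.00025418/(0.00025418+0.00047527) = 0.34845.
Posterior mean = w·x̄ + (1−w)·μ₀ = 0.34845·449.24 + 0.65155·457.84 = 454.843.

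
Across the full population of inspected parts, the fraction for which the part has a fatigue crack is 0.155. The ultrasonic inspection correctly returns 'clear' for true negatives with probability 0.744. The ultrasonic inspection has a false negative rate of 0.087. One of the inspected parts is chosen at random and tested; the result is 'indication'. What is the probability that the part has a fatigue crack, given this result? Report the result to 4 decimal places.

Write H for 'the part has a fatigue crack'. Prior odds H:¬H = 0.155/0.845 = 0.18343. For the 'indication' outcome, the likelihood ratio is 0.913/0.256 = 3.5664.
Posterior odds = 0.18343 × 3.5664 = 0.65419, so P(H|E) = 0.65419/(1+0.65419) = 0.3955.

P(H | E) ≈ 0.3955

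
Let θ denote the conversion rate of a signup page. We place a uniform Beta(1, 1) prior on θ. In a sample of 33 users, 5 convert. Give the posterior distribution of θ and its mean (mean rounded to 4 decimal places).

Posterior: Beta(6, 29); mean ≈ 0.1714

Observing 5 successes and 28 failures updates Beta(1, 1) by adding the success and failure counts to the two shape parameters: α = 1+5 = 6, β = 1+28 = 29.
E[θ | data] = 6/(6+29) = 0.1714.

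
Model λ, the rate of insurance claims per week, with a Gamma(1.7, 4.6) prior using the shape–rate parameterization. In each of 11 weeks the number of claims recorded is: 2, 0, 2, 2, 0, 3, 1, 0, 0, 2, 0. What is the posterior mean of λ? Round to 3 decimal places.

Posterior mean ≈ 0.878

The Poisson likelihood adds the total count to the shape and the number of exposure periods to the rate. Here ∑xᵢ = 12 and n = 11, so shape 1.7→13.7 and rate 4.6→15.6.
Posterior mean = shape/rate = 13.7/15.6 = 0.878.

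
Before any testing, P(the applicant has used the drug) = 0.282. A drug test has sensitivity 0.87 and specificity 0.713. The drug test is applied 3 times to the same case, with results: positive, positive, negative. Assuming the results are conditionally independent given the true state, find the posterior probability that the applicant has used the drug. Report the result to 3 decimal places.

Posterior P(H) ≈ 0.397

Let H be the event that the applicant has used the drug; start with P(H) = 0.282. P('positive'|H) = 0.87, P('positive'|¬H) = 0.287.
Update on result 1 ('positive'): P(H) ← 0.87·0.2820 / (0.87·0.2820 + 0.287·0.7180) = 0.24534/0.45141 = 0.5435.
Update on result 2 ('positive'): P(H) ← 0.87·0.5435 / (0.87·0.5435 + 0.287·0.4565) = 0.47285/0.60386 = 0.7830.
Update on result 3 ('negative'): P(H) ← 0.13·0.7830 / (0.13·0.7830 + 0.713·0.2170) = 0.10179/0.25649 = 0.3969.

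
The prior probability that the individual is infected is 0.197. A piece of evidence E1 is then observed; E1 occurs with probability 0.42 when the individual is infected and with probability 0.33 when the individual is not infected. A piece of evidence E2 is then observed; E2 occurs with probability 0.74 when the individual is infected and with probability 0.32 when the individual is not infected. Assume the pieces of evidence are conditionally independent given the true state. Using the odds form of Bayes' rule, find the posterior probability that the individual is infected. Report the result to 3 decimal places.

Posterior probability ≈ 0.419

Prior odds = 0.197/(1−0.197) = 0.24533.
Likelihood ratio for E1 = 0.42/0.33 = 1.2727.
Likelihood ratio for E2 = 0.74/0.32 = 2.3125.
Posterior odds = prior odds × LR₁ × LR₂ = 0.72205.
Posterior probability = odds/(1+odds) = 0.72205/1.7221 = 0.419.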